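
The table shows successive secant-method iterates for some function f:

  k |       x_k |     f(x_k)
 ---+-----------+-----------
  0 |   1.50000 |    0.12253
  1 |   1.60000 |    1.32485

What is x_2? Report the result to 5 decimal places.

x_2 = 1.60000 − 1.32485·(1.60000 − 1.50000) / (1.32485 − 0.12253)
   = 1.60000 − (0.1324850)/(1.2023200) = 1.4898089

1.48981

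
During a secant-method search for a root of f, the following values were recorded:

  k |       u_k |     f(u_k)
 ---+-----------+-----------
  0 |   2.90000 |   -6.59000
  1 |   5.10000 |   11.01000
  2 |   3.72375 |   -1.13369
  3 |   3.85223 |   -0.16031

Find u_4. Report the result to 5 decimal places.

3.87339

u_4 = 3.85223 − (-0.16031)·(3.85223 − 3.72375) / (-0.16031 − (-1.13369))
   = 3.85223 − (-0.0205966)/(0.9733800) = 3.8733899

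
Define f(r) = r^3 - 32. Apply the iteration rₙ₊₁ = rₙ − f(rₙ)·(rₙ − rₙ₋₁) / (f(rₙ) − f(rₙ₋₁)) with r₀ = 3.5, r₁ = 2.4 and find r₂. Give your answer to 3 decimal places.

f(3.5) = 10.87500, f(2.4) = -18.17600
r₂ = 2.40000 − (-18.17600)·(2.40000 − 3.50000) / (-18.17600 − 10.87500) = 2.40000 − (19.99360)/(-29.05100) = 3.08822

3.088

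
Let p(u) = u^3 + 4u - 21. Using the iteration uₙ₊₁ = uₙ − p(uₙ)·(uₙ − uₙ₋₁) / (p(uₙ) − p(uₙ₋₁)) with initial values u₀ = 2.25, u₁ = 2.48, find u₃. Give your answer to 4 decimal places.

p(2.25) = -0.609375, p(2.48) = 4.172992
u₂ = 2.480000 − 4.172992·(2.480000 − 2.250000) / (4.172992 − (-0.609375)) = 2.480000 − (0.959788)/(4.782367) = 2.279307
p(2.279307) = -0.041227
u₃ = 2.279307 − (-0.041227)·(2.279307 − 2.480000) / (-0.041227 − 4.172992) = 2.279307 − (0.008274)/(-4.214219) = 2.281270

2.2813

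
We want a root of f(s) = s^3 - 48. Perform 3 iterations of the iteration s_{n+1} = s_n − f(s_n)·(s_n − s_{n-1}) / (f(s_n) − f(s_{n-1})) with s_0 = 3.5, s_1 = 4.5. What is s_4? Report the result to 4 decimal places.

3.6343

f(3.5) = -5.125000, f(4.5) = 43.125000
s_2 = 4.500000 − 43.125000·(4.500000 − 3.500000) / (43.125000 − (-5.125000)) = 4.500000 − (43.125000)/(48.250000) = 3.606218
f(3.606218) = -1.101841
s_3 = 3.606218 − (-1.101841)·(3.606218 − 4.500000) / (-1.101841 − 43.125000) = 3.606218 − (0.984806)/(-44.226841) = 3.628485
f(3.628485) = -0.227726
s_4 = 3.628485 − (-0.227726)·(3.628485 − 3.606218) / (-0.227726 − (-1.101841)) = 3.628485 − (-0.005071)/(0.874116) = 3.634286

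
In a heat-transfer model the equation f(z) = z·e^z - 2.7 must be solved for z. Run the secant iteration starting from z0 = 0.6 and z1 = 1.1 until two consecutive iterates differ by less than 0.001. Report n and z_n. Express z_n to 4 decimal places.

f(0.6) = -1.606729, f(1.1) = 0.604583
z2 = 1.100000 − 0.604583·(0.500000)/(2.211311) = 0.963298;  |Δ| = 0.136702
f(0.963298) = -0.175849
z3 = 0.963298 − (-0.175849)·(-0.136702)/(-0.780431) = 0.994100;  |Δ| = 0.030802
f(0.994100) = -0.013653
z4 = 0.994100 − (-0.013653)·(0.030802)/(0.162195) = 0.996693;  |Δ| = 0.002593
f(0.996693) = 0.000346
z5 = 0.996693 − 0.000346·(0.002593)/(0.013999) = 0.996629;  |Δ| = 0.000064
|z5 − z4| = 0.000064 < 0.001

n = 5, z_n = 0.9966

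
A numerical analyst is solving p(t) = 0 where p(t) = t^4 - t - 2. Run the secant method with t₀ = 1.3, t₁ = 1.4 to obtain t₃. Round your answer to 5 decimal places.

p(1.3) = -0.4439000, p(1.4) = 0.4416000
t₂ = 1.4000000 − 0.4416000·(1.4000000 − 1.3000000) / (0.4416000 − (-0.4439000)) = 1.4000000 − (0.0441600)/(0.8855000) = 1.3501299
p(1.3501299) = -0.0273453
t₃ = 1.3501299 − (-0.0273453)·(1.3501299 − 1.4000000) / (-0.0273453 − 0.4416000) = 1.3501299 − (0.0013637)/(-0.4689453) = 1.3530379

1.35304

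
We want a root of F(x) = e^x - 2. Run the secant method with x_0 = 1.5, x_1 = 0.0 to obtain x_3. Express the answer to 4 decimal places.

0.8000

F(1.5) = 2.481689, F(0.0) = -1.000000
x_2 = 0.000000 − (-1.000000)·(0.000000 − 1.500000) / (-1.000000 − 2.481689) = 0.000000 − (1.500000)/(-3.481689) = 0.430825
F(0.430825) = -0.461473
x_3 = 0.430825 − (-0.461473)·(0.430825 − 0.000000) / (-0.461473 − (-1.000000)) = 0.430825 − (-0.198814)/(0.538527) = 0.800007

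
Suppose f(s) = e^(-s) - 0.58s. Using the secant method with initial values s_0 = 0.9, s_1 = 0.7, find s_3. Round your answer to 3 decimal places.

f(0.9) = -0.11543, f(0.7) = 0.09059
s_2 = 0.70000 − 0.09059·(0.70000 − 0.90000) / (0.09059 − (-0.11543)) = 0.70000 − (-0.01812)/(0.20602) = 0.78794
f(0.78794) = -0.00222
s_3 = 0.78794 − (-0.00222)·(0.78794 − 0.70000) / (-0.00222 − 0.09059) = 0.78794 − (-0.00020)/(-0.09281) = 0.78583

0.786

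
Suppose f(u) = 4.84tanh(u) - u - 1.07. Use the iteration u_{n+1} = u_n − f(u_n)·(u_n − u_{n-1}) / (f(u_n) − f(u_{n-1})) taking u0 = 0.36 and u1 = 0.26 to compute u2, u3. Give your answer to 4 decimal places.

0.2892, 0.2884

f(0.36) = 0.240836, f(0.26) = -0.099210
u2 = 0.260000 − (-0.099210)·(0.260000 − 0.360000) / (-0.099210 − 0.240836) = 0.260000 − (0.009921)/(-0.340046) = 0.289175
f(0.289175) = 0.002683
u3 = 0.289175 − 0.002683·(0.289175 − 0.260000) / (0.002683 − (-0.099210)) = 0.289175 − (0.000078)/(0.101892) = 0.288407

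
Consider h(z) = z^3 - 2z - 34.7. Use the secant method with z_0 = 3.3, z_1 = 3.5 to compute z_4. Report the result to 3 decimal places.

h(3.3) = -5.36300, h(3.5) = 1.17500
z_2 = 3.50000 − 1.17500·(3.50000 − 3.30000) / (1.17500 − (-5.36300)) = 3.50000 − (0.23500)/(6.53800) = 3.46406
h(3.46406) = -0.06053
z_3 = 3.46406 − (-0.06053)·(3.46406 − 3.50000) / (-0.06053 − 1.17500) = 3.46406 − (0.00218)/(-1.23553) = 3.46582
h(3.46582) = -0.00063
z_4 = 3.46582 − (-0.00063)·(3.46582 − 3.46406) / (-0.00063 − (-0.06053)) = 3.46582 − (0.00000)/(0.05990) = 3.46584

3.466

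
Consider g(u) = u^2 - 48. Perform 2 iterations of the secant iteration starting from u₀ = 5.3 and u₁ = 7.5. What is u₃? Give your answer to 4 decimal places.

g(5.3) = -19.910000, g(7.5) = 8.250000
u₂ = 7.500000 − 8.250000·(7.500000 − 5.300000) / (8.250000 − (-19.910000)) = 7.500000 − (18.150000)/(28.160000) = 6.855469
g(6.855469) = -1.002548
u₃ = 6.855469 − (-1.002548)·(6.855469 − 7.500000) / (-1.002548 − 8.250000) = 6.855469 − (0.646174)/(-9.252548) = 6.925306

6.9253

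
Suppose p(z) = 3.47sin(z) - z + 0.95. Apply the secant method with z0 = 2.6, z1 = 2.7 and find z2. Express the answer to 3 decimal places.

2.634

p(2.6) = 0.13879, p(2.7) = -0.26699
z2 = 2.70000 − (-0.26699)·(2.70000 − 2.60000) / (-0.26699 − 0.13879) = 2.70000 − (-0.02670)/(-0.40578) = 2.63420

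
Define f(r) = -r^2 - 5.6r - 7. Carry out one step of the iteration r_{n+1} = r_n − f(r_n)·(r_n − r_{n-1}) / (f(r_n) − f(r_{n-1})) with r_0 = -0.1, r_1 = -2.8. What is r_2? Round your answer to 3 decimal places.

f(-0.1) = -6.45000, f(-2.8) = 0.84000
r_2 = -2.80000 − 0.84000·(-2.80000 − (-0.10000)) / (0.84000 − (-6.45000)) = -2.80000 − (-2.26800)/(7.29000) = -2.48889

-2.489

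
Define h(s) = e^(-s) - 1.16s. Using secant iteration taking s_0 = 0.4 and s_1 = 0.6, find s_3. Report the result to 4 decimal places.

h(0.4) = 0.206320, h(0.6) = -0.147188
s_2 = 0.600000 − (-0.147188)·(0.600000 − 0.400000) / (-0.147188 − 0.206320) = 0.600000 − (-0.029438)/(-0.353508) = 0.516727
h(0.516727) = -0.002934
s_3 = 0.516727 − (-0.002934)·(0.516727 − 0.600000) / (-0.002934 − (-0.147188)) = 0.516727 − (0.000244)/(0.144254) = 0.515033

0.5150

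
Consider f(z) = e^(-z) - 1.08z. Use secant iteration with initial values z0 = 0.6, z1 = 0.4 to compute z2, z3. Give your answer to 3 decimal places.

f(0.6) = -0.09919, f(0.4) = 0.23832
z2 = 0.40000 − 0.23832·(0.40000 − 0.60000) / (0.23832 − (-0.09919)) = 0.40000 − (-0.04766)/(0.33751) = 0.54122
f(0.54122) = -0.00249
z3 = 0.54122 − (-0.00249)·(0.54122 − 0.40000) / (-0.00249 − 0.23832) = 0.54122 − (-0.00035)/(-0.24081) = 0.53977

0.541, 0.540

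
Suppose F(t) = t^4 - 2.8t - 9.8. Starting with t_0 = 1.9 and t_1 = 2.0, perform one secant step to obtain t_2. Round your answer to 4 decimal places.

F(1.9) = -2.087900, F(2.0) = 0.600000
t_2 = 2.000000 − 0.600000·(2.000000 − 1.900000) / (0.600000 − (-2.087900)) = 2.000000 − (0.060000)/(2.687900) = 1.977678

1.9777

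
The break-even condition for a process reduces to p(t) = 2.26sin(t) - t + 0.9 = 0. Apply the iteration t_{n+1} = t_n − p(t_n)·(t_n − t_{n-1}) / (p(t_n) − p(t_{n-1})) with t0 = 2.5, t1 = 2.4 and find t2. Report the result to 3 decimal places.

2.410

p(2.5) = -0.24745, p(2.4) = 0.02655
t2 = 2.40000 − 0.02655·(2.40000 − 2.50000) / (0.02655 − (-0.24745)) = 2.40000 − (-0.00265)/(0.27400) = 2.40969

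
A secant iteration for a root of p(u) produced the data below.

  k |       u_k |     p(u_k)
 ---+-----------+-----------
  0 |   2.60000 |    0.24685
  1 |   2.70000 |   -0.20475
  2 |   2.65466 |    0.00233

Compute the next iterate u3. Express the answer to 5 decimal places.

u3 = 2.65466 − 0.00233·(2.65466 − 2.70000) / (0.00233 − (-0.20475))
   = 2.65466 − (-0.0001056)/(0.2070800) = 2.6551702

2.65517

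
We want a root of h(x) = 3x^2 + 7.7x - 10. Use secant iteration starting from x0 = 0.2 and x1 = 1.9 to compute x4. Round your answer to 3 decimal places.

h(0.2) = -8.34000, h(1.9) = 15.46000
x2 = 1.90000 − 15.46000·(1.90000 − 0.20000) / (15.46000 − (-8.34000)) = 1.90000 − (26.28200)/(23.80000) = 0.79571
h(0.79571) = -1.97352
x3 = 0.79571 − (-1.97352)·(0.79571 − 1.90000) / (-1.97352 − 15.46000) = 0.79571 − (2.17933)/(-17.43352) = 0.92072
h(0.92072) = -0.36725
x4 = 0.92072 − (-0.36725)·(0.92072 − 0.79571) / (-0.36725 − (-1.97352)) = 0.92072 − (-0.04591)/(1.60626) = 0.94930

0.949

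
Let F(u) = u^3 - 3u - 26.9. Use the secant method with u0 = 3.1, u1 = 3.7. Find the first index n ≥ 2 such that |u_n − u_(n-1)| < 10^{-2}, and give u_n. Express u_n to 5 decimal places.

n = 4, u_n = 3.32884

F(3.1) = -6.4090000, F(3.7) = 12.6530000
u2 = 3.7000000 − 12.6530000·(0.6000000)/(19.0620000) = 3.3017312;  |Δ| = 0.3982688
F(3.3017312) = -0.8116058
u3 = 3.3017312 − (-0.8116058)·(-0.3982688)/(-13.4646058) = 3.3257376;  |Δ| = 0.0240064
F(3.3257376) = -0.0927893
u4 = 3.3257376 − (-0.0927893)·(0.0240064)/(0.7188165) = 3.3288365;  |Δ| = 0.0030989
|u4 − u3| = 0.0030989 < 10^{-2}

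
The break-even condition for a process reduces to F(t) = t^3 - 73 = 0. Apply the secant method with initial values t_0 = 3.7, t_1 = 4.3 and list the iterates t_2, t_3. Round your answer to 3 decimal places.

4.165, 4.179

F(3.7) = -22.34700, F(4.3) = 6.50700
t_2 = 4.30000 − 6.50700·(4.30000 − 3.70000) / (6.50700 − (-22.34700)) = 4.30000 − (3.90420)/(28.85400) = 4.16469
F(4.16469) = -0.76488
t_3 = 4.16469 − (-0.76488)·(4.16469 − 4.30000) / (-0.76488 − 6.50700) = 4.16469 − (0.10349)/(-7.27188) = 4.17892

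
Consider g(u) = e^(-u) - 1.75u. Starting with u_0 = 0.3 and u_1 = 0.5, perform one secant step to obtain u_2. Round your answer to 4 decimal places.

0.3891

g(0.3) = 0.215818, g(0.5) = -0.268469
u_2 = 0.500000 − (-0.268469)·(0.500000 − 0.300000) / (-0.268469 − 0.215818) = 0.500000 − (-0.053694)/(-0.484288) = 0.389128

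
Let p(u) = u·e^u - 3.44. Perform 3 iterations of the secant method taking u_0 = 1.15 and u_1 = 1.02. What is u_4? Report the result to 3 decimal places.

1.121

p(1.15) = 0.19192, p(1.02) = -0.61134
u_2 = 1.02000 − (-0.61134)·(1.02000 − 1.15000) / (-0.61134 − 0.19192) = 1.02000 − (0.07947)/(-0.80326) = 1.11894
p(1.11894) = -0.01425
u_3 = 1.11894 − (-0.01425)·(1.11894 − 1.02000) / (-0.01425 − (-0.61134)) = 1.11894 − (-0.00141)/(0.59709) = 1.12130
p(1.12130) = 0.00109
u_4 = 1.12130 − 0.00109·(1.12130 − 1.11894) / (0.00109 − (-0.01425)) = 1.12130 − (0.00000)/(0.01534) = 1.12113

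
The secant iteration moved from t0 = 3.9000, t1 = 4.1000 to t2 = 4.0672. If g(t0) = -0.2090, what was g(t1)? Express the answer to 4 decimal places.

The secant line through (3.9000, -0.2090) and (4.1000, g(t1)) crosses zero at t2 = 4.0672.
So (3.9000, -0.2090), (4.1000, g(t1)), (4.0672, 0) are collinear:
g(t1) = -0.2090 · (4.1000 − 4.0672) / (3.9000 − 4.0672) = -0.2090 · (0.032800)/(-0.167200) = 0.041000

0.0410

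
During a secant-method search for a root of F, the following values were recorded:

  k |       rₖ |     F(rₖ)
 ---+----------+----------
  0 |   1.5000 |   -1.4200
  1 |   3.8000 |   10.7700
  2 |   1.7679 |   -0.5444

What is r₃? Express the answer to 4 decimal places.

1.8657

r₃ = 1.7679 − (-0.5444)·(1.7679 − 3.8000) / (-0.5444 − 10.7700)
   = 1.7679 − (1.106275)/(-11.314400) = 1.865676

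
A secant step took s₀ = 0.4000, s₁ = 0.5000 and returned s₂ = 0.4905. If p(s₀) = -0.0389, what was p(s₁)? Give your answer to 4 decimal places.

The secant line through (0.4000, -0.0389) and (0.5000, p(s₁)) crosses zero at s₂ = 0.4905.
So (0.4000, -0.0389), (0.5000, p(s₁)), (0.4905, 0) are collinear:
p(s₁) = -0.0389 · (0.5000 − 0.4905) / (0.4000 − 0.4905) = -0.0389 · (0.009500)/(-0.090500) = 0.004083

0.0041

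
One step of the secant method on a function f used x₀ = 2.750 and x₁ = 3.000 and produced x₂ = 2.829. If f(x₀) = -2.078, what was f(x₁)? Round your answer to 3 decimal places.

The secant line through (2.750, -2.078) and (3.000, f(x₁)) crosses zero at x₂ = 2.829.
So (2.750, -2.078), (3.000, f(x₁)), (2.829, 0) are collinear:
f(x₁) = -2.078 · (3.000 − 2.829) / (2.750 − 2.829) = -2.078 · (0.17100)/(-0.07900) = 4.49795

4.498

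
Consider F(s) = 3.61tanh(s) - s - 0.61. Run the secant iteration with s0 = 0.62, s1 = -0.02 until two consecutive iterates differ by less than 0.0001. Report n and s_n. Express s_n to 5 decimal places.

n = 5, s_n = 0.23994

F(0.62) = 0.7595722, F(-0.02) = -0.6621904
s2 = -0.0200000 − (-0.6621904)·(-0.6400000)/(-1.4217626) = 0.2780820;  |Δ| = 0.2980820
F(0.2780820) = 0.0906937
s3 = 0.2780820 − 0.0906937·(0.2980820)/(0.7528841) = 0.2421745;  |Δ| = 0.0359075
F(0.2421745) = 0.0053760
s4 = 0.2421745 − 0.0053760·(-0.0359075)/(-0.0853177) = 0.2399119;  |Δ| = 0.0022626
F(0.2399119) = -0.0000726
s5 = 0.2399119 − (-0.0000726)·(-0.0022626)/(-0.0054486) = 0.2399421;  |Δ| = 0.0000301
|s5 − s4| = 0.0000301 < 0.0001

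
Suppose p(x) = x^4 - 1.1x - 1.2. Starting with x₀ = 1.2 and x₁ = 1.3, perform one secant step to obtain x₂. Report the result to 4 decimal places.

p(1.2) = -0.446400, p(1.3) = 0.226100
x₂ = 1.300000 − 0.226100·(1.300000 − 1.200000) / (0.226100 − (-0.446400)) = 1.300000 − (0.022610)/(0.672500) = 1.266379

1.2664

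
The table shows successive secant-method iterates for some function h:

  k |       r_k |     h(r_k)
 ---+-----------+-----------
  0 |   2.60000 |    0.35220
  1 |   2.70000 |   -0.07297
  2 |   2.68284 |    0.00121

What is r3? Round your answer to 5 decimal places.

2.68312

r3 = 2.68284 − 0.00121·(2.68284 − 2.70000) / (0.00121 − (-0.07297))
   = 2.68284 − (-0.0000208)/(0.0741800) = 2.6831199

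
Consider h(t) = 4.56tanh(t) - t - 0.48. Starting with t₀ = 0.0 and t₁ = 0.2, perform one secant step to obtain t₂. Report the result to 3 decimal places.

h(0.0) = -0.48000, h(0.2) = 0.22003
t₂ = 0.20000 − 0.22003·(0.20000 − 0.00000) / (0.22003 − (-0.48000)) = 0.20000 − (0.04401)/(0.70003) = 0.13714

0.137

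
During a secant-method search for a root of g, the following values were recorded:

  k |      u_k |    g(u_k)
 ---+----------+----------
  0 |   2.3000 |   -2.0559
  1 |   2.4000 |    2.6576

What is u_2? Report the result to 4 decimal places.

2.3436

u_2 = 2.4000 − 2.6576·(2.4000 − 2.3000) / (2.6576 − (-2.0559))
   = 2.4000 − (0.265760)/(4.713500) = 2.343617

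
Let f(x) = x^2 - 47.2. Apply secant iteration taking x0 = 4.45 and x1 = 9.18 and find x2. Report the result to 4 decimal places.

f(4.45) = -27.397500, f(9.18) = 37.072400
x2 = 9.180000 − 37.072400·(9.180000 − 4.450000) / (37.072400 − (-27.397500)) = 9.180000 − (175.352452)/(64.469900) = 6.460088

6.4601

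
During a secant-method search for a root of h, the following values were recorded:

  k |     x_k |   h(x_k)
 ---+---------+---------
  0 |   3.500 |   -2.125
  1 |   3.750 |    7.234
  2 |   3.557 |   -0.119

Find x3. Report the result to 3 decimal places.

3.560

x3 = 3.557 − (-0.119)·(3.557 − 3.750) / (-0.119 − 7.234)
   = 3.557 − (0.02297)/(-7.35300) = 3.56012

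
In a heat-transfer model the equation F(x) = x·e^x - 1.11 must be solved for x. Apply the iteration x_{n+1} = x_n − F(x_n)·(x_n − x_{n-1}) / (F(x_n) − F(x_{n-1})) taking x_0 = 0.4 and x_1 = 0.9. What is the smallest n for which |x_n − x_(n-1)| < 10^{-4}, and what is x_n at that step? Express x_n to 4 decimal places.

F(0.4) = -0.513270, F(0.9) = 1.103643
x_2 = 0.900000 − 1.103643·(0.500000)/(1.616913) = 0.558719;  |Δ| = 0.341281
F(0.558719) = -0.133118
x_3 = 0.558719 − (-0.133118)·(-0.341281)/(-1.236761) = 0.595453;  |Δ| = 0.036733
F(0.595453) = -0.029937
x_4 = 0.595453 − (-0.029937)·(0.036733)/(0.103181) = 0.606111;  |Δ| = 0.010658
F(0.606111) = 0.001175
x_5 = 0.606111 − 0.001175·(0.010658)/(0.031112) = 0.605708;  |Δ| = 0.000402
F(0.605708) = -0.000010
x_6 = 0.605708 − (-0.000010)·(-0.000402)/(-0.001185) = 0.605711;  |Δ| = 0.000003
|x_6 − x_5| = 0.000003 < 10^{-4}

n = 6, x_n = 0.6057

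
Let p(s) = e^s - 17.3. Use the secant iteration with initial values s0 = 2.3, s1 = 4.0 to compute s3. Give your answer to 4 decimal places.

p(2.3) = -7.325818, p(4.0) = 37.298150
s2 = 4.000000 − 37.298150·(4.000000 − 2.300000) / (37.298150 − (-7.325818)) = 4.000000 − (63.406855)/(44.623968) = 2.579085
p(2.579085) = -4.114929
s3 = 2.579085 − (-4.114929)·(2.579085 − 4.000000) / (-4.114929 − 37.298150) = 2.579085 − (5.846963)/(-41.413079) = 2.720272

2.7203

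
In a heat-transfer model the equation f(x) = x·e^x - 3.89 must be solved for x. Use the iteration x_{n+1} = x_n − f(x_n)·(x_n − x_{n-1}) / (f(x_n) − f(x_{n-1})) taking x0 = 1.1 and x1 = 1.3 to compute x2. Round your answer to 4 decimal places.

f(1.1) = -0.585417, f(1.3) = 0.880086
x2 = 1.300000 − 0.880086·(1.300000 − 1.100000) / (0.880086 − (-0.585417)) = 1.300000 − (0.176017)/(1.465503) = 1.179893

1.1799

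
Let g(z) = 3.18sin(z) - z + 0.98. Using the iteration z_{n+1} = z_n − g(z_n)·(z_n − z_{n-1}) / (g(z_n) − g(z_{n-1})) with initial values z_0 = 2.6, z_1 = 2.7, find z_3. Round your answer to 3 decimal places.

g(2.6) = 0.01929, g(2.7) = -0.36093
z_2 = 2.70000 − (-0.36093)·(2.70000 − 2.60000) / (-0.36093 − 0.01929) = 2.70000 − (-0.03609)/(-0.38023) = 2.60507
g(2.60507) = 0.00037
z_3 = 2.60507 − 0.00037·(2.60507 − 2.70000) / (0.00037 − (-0.36093)) = 2.60507 − (-0.00004)/(0.36130) = 2.60517

2.605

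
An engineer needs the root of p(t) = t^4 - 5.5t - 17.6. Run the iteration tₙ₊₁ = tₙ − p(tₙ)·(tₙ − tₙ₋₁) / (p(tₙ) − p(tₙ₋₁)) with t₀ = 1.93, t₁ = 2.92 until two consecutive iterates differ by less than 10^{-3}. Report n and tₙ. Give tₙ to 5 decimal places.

n = 6, tₙ = 2.35058

p(1.93) = -14.3401200, p(2.92) = 39.0394970
t₂ = 2.9200000 − 39.0394970·(0.9900000)/(53.3796169) = 2.1959577;  |Δ| = 0.7240423
p(2.1959577) = -6.4238640
t₃ = 2.1959577 − (-6.4238640)·(-0.7240423)/(-45.4633610) = 2.2982631;  |Δ| = 0.1023054
p(2.2982631) = -2.3407819
t₄ = 2.2982631 − (-2.3407819)·(0.1023054)/(4.0830821) = 2.3569136;  |Δ| = 0.0586505
p(2.3569136) = 0.2954639
t₅ = 2.3569136 − 0.2954639·(0.0586505)/(2.6362458) = 2.3503402;  |Δ| = 0.0065734
p(2.3503402) = -0.0112006
t₆ = 2.3503402 − (-0.0112006)·(-0.0065734)/(-0.3066644) = 2.3505803;  |Δ| = 0.0002401
|t₆ − t₅| = 0.0002401 < 10^{-3}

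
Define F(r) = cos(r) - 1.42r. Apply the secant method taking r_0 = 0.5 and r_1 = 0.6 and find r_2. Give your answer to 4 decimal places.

0.5863

F(0.5) = 0.167583, F(0.6) = -0.026664
r_2 = 0.600000 − (-0.026664)·(0.600000 − 0.500000) / (-0.026664 − 0.167583) = 0.600000 − (-0.002666)/(-0.194247) = 0.586273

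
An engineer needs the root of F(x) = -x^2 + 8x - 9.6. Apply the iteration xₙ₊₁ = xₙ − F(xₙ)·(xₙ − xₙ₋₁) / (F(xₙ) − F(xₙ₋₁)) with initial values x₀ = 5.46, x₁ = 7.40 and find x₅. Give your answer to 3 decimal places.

F(5.46) = 4.26840, F(7.40) = -5.16000
x₂ = 7.40000 − (-5.16000)·(7.40000 − 5.46000) / (-5.16000 − 4.26840) = 7.40000 − (-10.01040)/(-9.42840) = 6.33827
F(6.33827) = 0.93249
x₃ = 6.33827 − 0.93249·(6.33827 − 7.40000) / (0.93249 − (-5.16000)) = 6.33827 − (-0.99005)/(6.09249) = 6.50077
F(6.50077) = 0.14613
x₄ = 6.50077 − 0.14613·(6.50077 − 6.33827) / (0.14613 − 0.93249) = 6.50077 − (0.02375)/(-0.78636) = 6.53097
F(6.53097) = -0.00582
x₅ = 6.53097 − (-0.00582)·(6.53097 − 6.50077) / (-0.00582 − 0.14613) = 6.53097 − (-0.00018)/(-0.15195) = 6.52982

6.530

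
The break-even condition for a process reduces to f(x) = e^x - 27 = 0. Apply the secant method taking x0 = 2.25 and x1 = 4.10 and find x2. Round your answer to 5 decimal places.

2.88709

f(2.25) = -17.5122642, f(4.10) = 33.3402876
x2 = 4.1000000 − 33.3402876·(4.1000000 − 2.2500000) / (33.3402876 − (-17.5122642)) = 4.1000000 − (61.6795321)/(50.8525518) = 2.8870907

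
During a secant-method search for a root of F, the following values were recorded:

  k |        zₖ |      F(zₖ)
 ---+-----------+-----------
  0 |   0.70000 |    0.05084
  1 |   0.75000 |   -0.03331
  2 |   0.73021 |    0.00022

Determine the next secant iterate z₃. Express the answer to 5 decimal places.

0.73034

z₃ = 0.73021 − 0.00022·(0.73021 − 0.75000) / (0.00022 − (-0.03331))
   = 0.73021 − (-0.0000044)/(0.0335300) = 0.7303398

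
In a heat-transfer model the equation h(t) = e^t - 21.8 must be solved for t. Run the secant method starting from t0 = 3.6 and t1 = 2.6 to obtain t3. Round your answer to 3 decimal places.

h(3.6) = 14.79823, h(2.6) = -8.33626
t2 = 2.60000 − (-8.33626)·(2.60000 − 3.60000) / (-8.33626 − 14.79823) = 2.60000 − (8.33626)/(-23.13450) = 2.96034
h(2.96034) = -2.49548
t3 = 2.96034 − (-2.49548)·(2.96034 − 2.60000) / (-2.49548 − (-8.33626)) = 2.96034 − (-0.89922)/(5.84078) = 3.11429

3.114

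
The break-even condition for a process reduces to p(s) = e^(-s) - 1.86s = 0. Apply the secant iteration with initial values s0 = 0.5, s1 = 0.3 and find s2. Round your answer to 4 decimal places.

0.3722

p(0.5) = -0.323469, p(0.3) = 0.182818
s2 = 0.300000 − 0.182818·(0.300000 − 0.500000) / (0.182818 − (-0.323469)) = 0.300000 − (-0.036564)/(0.506288) = 0.372219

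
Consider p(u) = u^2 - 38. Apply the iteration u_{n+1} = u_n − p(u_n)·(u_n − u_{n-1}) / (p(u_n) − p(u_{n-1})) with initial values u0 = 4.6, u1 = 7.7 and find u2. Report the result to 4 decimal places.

p(4.6) = -16.840000, p(7.7) = 21.290000
u2 = 7.700000 − 21.290000·(7.700000 − 4.600000) / (21.290000 − (-16.840000)) = 7.700000 − (65.999000)/(38.130000) = 5.969106

5.9691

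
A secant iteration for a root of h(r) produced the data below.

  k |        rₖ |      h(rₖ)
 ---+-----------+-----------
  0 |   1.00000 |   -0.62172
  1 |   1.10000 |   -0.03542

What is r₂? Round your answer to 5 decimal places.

r₂ = 1.10000 − (-0.03542)·(1.10000 − 1.00000) / (-0.03542 − (-0.62172))
   = 1.10000 − (-0.0035420)/(0.5863000) = 1.1060413

1.10604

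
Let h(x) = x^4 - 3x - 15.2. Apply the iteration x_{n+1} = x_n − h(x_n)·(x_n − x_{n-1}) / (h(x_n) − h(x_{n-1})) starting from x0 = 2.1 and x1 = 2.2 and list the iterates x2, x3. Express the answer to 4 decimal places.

h(2.1) = -2.051900, h(2.2) = 1.625600
x2 = 2.200000 − 1.625600·(2.200000 − 2.100000) / (1.625600 − (-2.051900)) = 2.200000 − (0.162560)/(3.677500) = 2.155796
h(2.155796) = -0.068535
x3 = 2.155796 − (-0.068535)·(2.155796 − 2.200000) / (-0.068535 − 1.625600) = 2.155796 − (0.003030)/(-1.694135) = 2.157584

2.1558, 2.1576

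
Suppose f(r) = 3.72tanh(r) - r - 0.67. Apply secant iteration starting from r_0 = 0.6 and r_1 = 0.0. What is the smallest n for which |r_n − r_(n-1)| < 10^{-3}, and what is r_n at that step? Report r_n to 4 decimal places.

n = 5, r_n = 0.2536

f(0.6) = 0.727824, f(0.0) = -0.670000
r_2 = 0.000000 − (-0.670000)·(-0.600000)/(-1.397824) = 0.287590;  |Δ| = 0.287590
f(0.287590) = 0.083694
r_3 = 0.287590 − 0.083694·(0.287590)/(0.753694) = 0.255654;  |Δ| = 0.031935
f(0.255654) = 0.005188
r_4 = 0.255654 − 0.005188·(-0.031935)/(-0.078506) = 0.253544;  |Δ| = 0.002110
f(0.253544) = -0.000065
r_5 = 0.253544 − (-0.000065)·(-0.002110)/(-0.005253) = 0.253570;  |Δ| = 0.000026
|r_5 − r_4| = 0.000026 < 10^{-3}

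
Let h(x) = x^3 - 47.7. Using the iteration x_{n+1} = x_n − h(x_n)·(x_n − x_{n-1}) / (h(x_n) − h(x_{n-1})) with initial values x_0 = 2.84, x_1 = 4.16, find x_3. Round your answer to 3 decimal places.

3.610

h(2.84) = -24.79370, h(4.16) = 24.29130
x_2 = 4.16000 − 24.29130·(4.16000 − 2.84000) / (24.29130 − (-24.79370)) = 4.16000 − (32.06451)/(49.08499) = 3.50676
h(3.50676) = -4.57626
x_3 = 3.50676 − (-4.57626)·(3.50676 − 4.16000) / (-4.57626 − 24.29130) = 3.50676 − (2.98942)/(-28.86756) = 3.61031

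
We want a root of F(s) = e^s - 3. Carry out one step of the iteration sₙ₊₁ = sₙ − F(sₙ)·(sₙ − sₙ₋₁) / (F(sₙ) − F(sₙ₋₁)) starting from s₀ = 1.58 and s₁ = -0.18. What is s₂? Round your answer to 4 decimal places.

F(1.58) = 1.854956, F(-0.18) = -2.164730
s₂ = -0.180000 − (-2.164730)·(-0.180000 − 1.580000) / (-2.164730 − 1.854956) = -0.180000 − (3.809924)/(-4.019686) = 0.767817

0.7678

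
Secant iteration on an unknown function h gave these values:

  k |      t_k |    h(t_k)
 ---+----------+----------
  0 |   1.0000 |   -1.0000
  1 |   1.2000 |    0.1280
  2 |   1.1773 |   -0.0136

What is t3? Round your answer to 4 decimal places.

1.1795

t3 = 1.1773 − (-0.0136)·(1.1773 − 1.2000) / (-0.0136 − 0.1280)
   = 1.1773 − (0.000309)/(-0.141600) = 1.179480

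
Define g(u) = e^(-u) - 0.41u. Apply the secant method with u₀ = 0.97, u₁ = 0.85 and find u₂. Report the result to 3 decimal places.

0.947

g(0.97) = -0.01862, g(0.85) = 0.07891
u₂ = 0.85000 − 0.07891·(0.85000 − 0.97000) / (0.07891 − (-0.01862)) = 0.85000 − (-0.00947)/(0.09753) = 0.94709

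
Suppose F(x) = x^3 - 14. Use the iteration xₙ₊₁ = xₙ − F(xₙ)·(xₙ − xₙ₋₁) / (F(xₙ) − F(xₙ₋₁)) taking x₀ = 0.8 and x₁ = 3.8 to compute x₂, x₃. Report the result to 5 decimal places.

1.54437, 1.99897

F(0.8) = -13.4880000, F(3.8) = 40.8720000
x₂ = 3.8000000 − 40.8720000·(3.8000000 − 0.8000000) / (40.8720000 − (-13.4880000)) = 3.8000000 − (122.6160000)/(54.3600000) = 1.5443709
F(1.5443709) = -10.3165499
x₃ = 1.5443709 − (-10.3165499)·(1.5443709 − 3.8000000) / (-10.3165499 − 40.8720000) = 1.5443709 − (23.2703105)/(-51.1885499) = 1.9989708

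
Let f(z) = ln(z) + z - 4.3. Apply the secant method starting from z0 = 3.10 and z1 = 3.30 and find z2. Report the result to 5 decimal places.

3.15226

f(3.10) = -0.0685979, f(3.30) = 0.1939225
z2 = 3.3000000 − 0.1939225·(3.3000000 − 3.1000000) / (0.1939225 − (-0.0685979)) = 3.3000000 − (0.0387845)/(0.2625204) = 3.1522610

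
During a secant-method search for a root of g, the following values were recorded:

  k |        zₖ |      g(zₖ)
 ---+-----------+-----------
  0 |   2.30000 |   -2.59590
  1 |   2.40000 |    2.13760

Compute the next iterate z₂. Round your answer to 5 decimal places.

z₂ = 2.40000 − 2.13760·(2.40000 − 2.30000) / (2.13760 − (-2.59590))
   = 2.40000 − (0.2137600)/(4.7335000) = 2.3548410

2.35484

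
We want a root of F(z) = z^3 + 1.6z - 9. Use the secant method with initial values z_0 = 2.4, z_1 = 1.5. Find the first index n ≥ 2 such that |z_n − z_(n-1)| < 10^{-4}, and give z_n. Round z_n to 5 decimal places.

F(2.4) = 8.6640000, F(1.5) = -3.2250000
z_2 = 1.5000000 − (-3.2250000)·(-0.9000000)/(-11.8890000) = 1.7441332;  |Δ| = 0.2441332
F(1.7441332) = -0.9037323
z_3 = 1.7441332 − (-0.9037323)·(0.2441332)/(2.3212677) = 1.8391809;  |Δ| = 0.0950477
F(1.8391809) = 0.1638777
z_4 = 1.8391809 − 0.1638777·(0.0950477)/(1.0676099) = 1.8245911;  |Δ| = 0.0145898
F(1.8245911) = -0.0063481
z_5 = 1.8245911 − (-0.0063481)·(-0.0145898)/(-0.1702258) = 1.8251352;  |Δ| = 0.0005441
F(1.8251352) = -0.0000419
z_6 = 1.8251352 − (-0.0000419)·(0.0005441)/(0.0063062) = 1.8251388;  |Δ| = 0.0000036
|z_6 − z_5| = 0.0000036 < 10^{-4}

n = 6, z_n = 1.82514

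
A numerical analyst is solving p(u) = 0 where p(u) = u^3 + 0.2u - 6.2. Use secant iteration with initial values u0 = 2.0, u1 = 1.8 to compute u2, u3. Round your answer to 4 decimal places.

1.8007, 1.8008

p(2.0) = 2.200000, p(1.8) = -0.008000
u2 = 1.800000 − (-0.008000)·(1.800000 − 2.000000) / (-0.008000 − 2.200000) = 1.800000 − (0.001600)/(-2.208000) = 1.800725
p(1.800725) = -0.000809
u3 = 1.800725 − (-0.000809)·(1.800725 − 1.800000) / (-0.000809 − (-0.008000)) = 1.800725 − (-0.000001)/(0.007191) = 1.800806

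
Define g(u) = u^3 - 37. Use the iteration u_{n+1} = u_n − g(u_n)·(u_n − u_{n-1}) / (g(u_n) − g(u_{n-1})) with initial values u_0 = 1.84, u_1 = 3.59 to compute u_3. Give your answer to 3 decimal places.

3.321

g(1.84) = -30.77050, g(3.59) = 9.26828
u_2 = 3.59000 − 9.26828·(3.59000 − 1.84000) / (9.26828 − (-30.77050)) = 3.59000 − (16.21949)/(40.03877) = 3.18491
g(3.18491) = -4.69352
u_3 = 3.18491 − (-4.69352)·(3.18491 − 3.59000) / (-4.69352 − 9.26828) = 3.18491 − (1.90132)/(-13.96180) = 3.32109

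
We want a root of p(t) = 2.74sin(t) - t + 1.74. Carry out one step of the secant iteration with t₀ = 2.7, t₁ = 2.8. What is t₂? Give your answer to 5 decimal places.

p(2.7) = 0.2110209, p(2.8) = -0.1421325
t₂ = 2.8000000 − (-0.1421325)·(2.8000000 − 2.7000000) / (-0.1421325 − 0.2110209) = 2.8000000 − (-0.0142132)/(-0.3531533) = 2.7597533

2.75975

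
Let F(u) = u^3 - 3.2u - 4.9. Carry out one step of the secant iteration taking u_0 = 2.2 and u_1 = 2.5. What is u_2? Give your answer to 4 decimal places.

2.2965

F(2.2) = -1.292000, F(2.5) = 2.725000
u_2 = 2.500000 − 2.725000·(2.500000 − 2.200000) / (2.725000 − (-1.292000)) = 2.500000 − (0.817500)/(4.017000) = 2.296490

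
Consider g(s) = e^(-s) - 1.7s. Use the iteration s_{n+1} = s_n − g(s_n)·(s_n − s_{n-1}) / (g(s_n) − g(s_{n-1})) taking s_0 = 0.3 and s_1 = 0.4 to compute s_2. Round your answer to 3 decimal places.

0.396

g(0.3) = 0.23082, g(0.4) = -0.00968
s_2 = 0.40000 − (-0.00968)·(0.40000 − 0.30000) / (-0.00968 − 0.23082) = 0.40000 − (-0.00097)/(-0.24050) = 0.39598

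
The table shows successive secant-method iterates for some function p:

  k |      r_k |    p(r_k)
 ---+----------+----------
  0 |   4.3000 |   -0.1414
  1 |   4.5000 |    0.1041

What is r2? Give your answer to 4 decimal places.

4.4152

r2 = 4.5000 − 0.1041·(4.5000 − 4.3000) / (0.1041 − (-0.1414))
   = 4.5000 − (0.020820)/(0.245500) = 4.415193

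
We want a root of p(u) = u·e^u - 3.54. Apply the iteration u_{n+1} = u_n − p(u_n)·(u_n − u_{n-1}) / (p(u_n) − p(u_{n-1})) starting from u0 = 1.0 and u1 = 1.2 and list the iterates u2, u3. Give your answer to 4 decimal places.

1.1298, 1.1360

p(1.0) = -0.821718, p(1.2) = 0.444140
u2 = 1.200000 − 0.444140·(1.200000 − 1.000000) / (0.444140 − (-0.821718)) = 1.200000 − (0.088828)/(1.265858) = 1.129828
p(1.129828) = -0.043043
u3 = 1.129828 − (-0.043043)·(1.129828 − 1.200000) / (-0.043043 − 0.444140) = 1.129828 − (0.003020)/(-0.487184) = 1.136028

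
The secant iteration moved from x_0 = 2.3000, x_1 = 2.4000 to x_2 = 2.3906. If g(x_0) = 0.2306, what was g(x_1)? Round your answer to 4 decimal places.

The secant line through (2.3000, 0.2306) and (2.4000, g(x_1)) crosses zero at x_2 = 2.3906.
So (2.3000, 0.2306), (2.4000, g(x_1)), (2.3906, 0) are collinear:
g(x_1) = 0.2306 · (2.4000 − 2.3906) / (2.3000 − 2.3906) = 0.2306 · (0.009400)/(-0.090600) = -0.023925

-0.0239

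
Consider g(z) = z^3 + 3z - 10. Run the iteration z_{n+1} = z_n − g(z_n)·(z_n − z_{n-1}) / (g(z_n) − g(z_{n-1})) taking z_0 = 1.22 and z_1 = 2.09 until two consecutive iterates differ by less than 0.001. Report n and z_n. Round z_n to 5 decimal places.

n = 5, z_n = 1.69888

g(1.22) = -4.5241520, g(2.09) = 5.3993290
z_2 = 2.0900000 − 5.3993290·(0.8700000)/(9.9234810) = 1.6166362;  |Δ| = 0.4733638
g(1.6166362) = -0.9249918
z_3 = 1.6166362 − (-0.9249918)·(-0.4733638)/(-6.3243208) = 1.6858702;  |Δ| = 0.0692339
g(1.6858702) = -0.1508796
z_4 = 1.6858702 − (-0.1508796)·(0.0692339)/(0.7741122) = 1.6993643;  |Δ| = 0.0134942
g(1.6993643) = 0.0055838
z_5 = 1.6993643 − 0.0055838·(0.0134942)/(0.1564634) = 1.6988828;  |Δ| = 0.0004816
|z_5 − z_4| = 0.0004816 < 0.001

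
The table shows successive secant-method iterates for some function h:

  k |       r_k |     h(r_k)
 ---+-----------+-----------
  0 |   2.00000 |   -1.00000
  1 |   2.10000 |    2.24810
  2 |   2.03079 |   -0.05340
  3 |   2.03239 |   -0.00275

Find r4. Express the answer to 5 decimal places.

r4 = 2.03239 − (-0.00275)·(2.03239 − 2.03079) / (-0.00275 − (-0.05340))
   = 2.03239 − (-0.0000044)/(0.0506500) = 2.0324769

2.03248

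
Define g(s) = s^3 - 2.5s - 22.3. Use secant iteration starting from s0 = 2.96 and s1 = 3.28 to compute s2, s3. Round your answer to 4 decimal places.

3.1009, 3.1093

g(2.96) = -3.765664, g(3.28) = 4.787552
s2 = 3.280000 − 4.787552·(3.280000 − 2.960000) / (4.787552 − (-3.765664)) = 3.280000 − (1.532017)/(8.553216) = 3.100884
g(3.100884) = -0.235713
s3 = 3.100884 − (-0.235713)·(3.100884 − 3.280000) / (-0.235713 − 4.787552) = 3.100884 − (0.042220)/(-5.023265) = 3.109289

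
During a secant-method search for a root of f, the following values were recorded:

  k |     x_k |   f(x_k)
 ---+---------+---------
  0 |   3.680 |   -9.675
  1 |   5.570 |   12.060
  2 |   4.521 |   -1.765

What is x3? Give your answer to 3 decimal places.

4.655

x3 = 4.521 − (-1.765)·(4.521 − 5.570) / (-1.765 − 12.060)
   = 4.521 − (1.85149)/(-13.82500) = 4.65492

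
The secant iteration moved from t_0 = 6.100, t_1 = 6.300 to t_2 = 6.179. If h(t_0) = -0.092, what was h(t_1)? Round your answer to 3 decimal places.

The secant line through (6.100, -0.092) and (6.300, h(t_1)) crosses zero at t_2 = 6.179.
So (6.100, -0.092), (6.300, h(t_1)), (6.179, 0) are collinear:
h(t_1) = -0.092 · (6.300 − 6.179) / (6.100 − 6.179) = -0.092 · (0.12100)/(-0.07900) = 0.14091

0.141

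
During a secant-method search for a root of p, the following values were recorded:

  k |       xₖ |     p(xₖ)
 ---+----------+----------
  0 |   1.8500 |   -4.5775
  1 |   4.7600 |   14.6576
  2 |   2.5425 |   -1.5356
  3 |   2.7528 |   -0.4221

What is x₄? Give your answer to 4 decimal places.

2.8325

x₄ = 2.7528 − (-0.4221)·(2.7528 − 2.5425) / (-0.4221 − (-1.5356))
   = 2.7528 − (-0.088768)/(1.113500) = 2.832519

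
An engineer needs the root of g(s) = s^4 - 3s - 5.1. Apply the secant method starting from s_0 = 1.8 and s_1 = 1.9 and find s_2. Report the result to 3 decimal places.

g(1.8) = -0.00240, g(1.9) = 2.23210
s_2 = 1.90000 − 2.23210·(1.90000 − 1.80000) / (2.23210 − (-0.00240)) = 1.90000 − (0.22321)/(2.23450) = 1.80011

1.800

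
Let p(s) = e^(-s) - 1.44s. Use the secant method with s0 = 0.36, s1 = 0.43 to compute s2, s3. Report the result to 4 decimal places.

0.4448, 0.4450

p(0.36) = 0.179276, p(0.43) = 0.031309
s2 = 0.430000 − 0.031309·(0.430000 − 0.360000) / (0.031309 − 0.179276) = 0.430000 − (0.002192)/(-0.147967) = 0.444812
p(0.444812) = 0.000416
s3 = 0.444812 − 0.000416·(0.444812 − 0.430000) / (0.000416 − 0.031309) = 0.444812 − (0.000006)/(-0.030893) = 0.445011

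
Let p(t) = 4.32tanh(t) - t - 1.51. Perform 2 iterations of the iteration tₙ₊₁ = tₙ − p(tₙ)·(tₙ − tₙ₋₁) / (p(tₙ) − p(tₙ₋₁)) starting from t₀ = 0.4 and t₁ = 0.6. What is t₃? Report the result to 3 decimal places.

0.505

p(0.4) = -0.26862, p(0.6) = 0.21005
t₂ = 0.60000 − 0.21005·(0.60000 − 0.40000) / (0.21005 − (-0.26862)) = 0.60000 − (0.04201)/(0.47867) = 0.51224
p(0.51224) = 0.01544
t₃ = 0.51224 − 0.01544·(0.51224 − 0.60000) / (0.01544 − 0.21005) = 0.51224 − (-0.00136)/(-0.19461) = 0.50527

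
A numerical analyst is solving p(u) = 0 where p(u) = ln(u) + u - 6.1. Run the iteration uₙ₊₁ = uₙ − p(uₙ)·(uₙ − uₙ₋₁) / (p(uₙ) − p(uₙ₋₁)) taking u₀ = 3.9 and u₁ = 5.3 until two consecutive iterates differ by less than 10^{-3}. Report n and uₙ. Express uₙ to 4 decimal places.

p(3.9) = -0.839023, p(5.3) = 0.867707
u₂ = 5.300000 − 0.867707·(1.400000)/(1.706730) = 4.588236;  |Δ| = 0.711764
p(4.588236) = 0.011731
u₃ = 4.588236 − 0.011731·(-0.711764)/(-0.855975) = 4.578481;  |Δ| = 0.009755
p(4.578481) = -0.000152
u₄ = 4.578481 − (-0.000152)·(-0.009755)/(-0.011883) = 4.578606;  |Δ| = 0.000125
|u₄ − u₃| = 0.000125 < 10^{-3}

n = 4, uₙ = 4.5786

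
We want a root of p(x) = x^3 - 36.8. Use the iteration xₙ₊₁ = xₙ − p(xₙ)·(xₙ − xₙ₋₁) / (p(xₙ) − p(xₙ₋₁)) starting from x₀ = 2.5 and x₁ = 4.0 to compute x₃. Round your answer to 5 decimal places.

3.29516

p(2.5) = -21.1750000, p(4.0) = 27.2000000
x₂ = 4.0000000 − 27.2000000·(4.0000000 − 2.5000000) / (27.2000000 − (-21.1750000)) = 4.0000000 − (40.8000000)/(48.3750000) = 3.1565891
p(3.1565891) = -5.3475720
x₃ = 3.1565891 − (-5.3475720)·(3.1565891 − 4.0000000) / (-5.3475720 − 27.2000000) = 3.1565891 − (4.5102002)/(-32.5475720) = 3.2951617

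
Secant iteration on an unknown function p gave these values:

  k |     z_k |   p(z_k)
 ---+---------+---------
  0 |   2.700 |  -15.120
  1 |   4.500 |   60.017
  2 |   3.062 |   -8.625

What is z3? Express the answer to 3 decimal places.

3.243

z3 = 3.062 − (-8.625)·(3.062 − 4.500) / (-8.625 − 60.017)
   = 3.062 − (12.40275)/(-68.64200) = 3.24269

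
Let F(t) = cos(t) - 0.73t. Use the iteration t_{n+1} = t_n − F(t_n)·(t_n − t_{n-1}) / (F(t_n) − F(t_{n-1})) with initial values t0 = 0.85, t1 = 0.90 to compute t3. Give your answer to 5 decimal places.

0.87650

F(0.85) = 0.0394831, F(0.90) = -0.0353900
t2 = 0.9000000 − (-0.0353900)·(0.9000000 − 0.8500000) / (-0.0353900 − 0.0394831) = 0.9000000 − (-0.0017695)/(-0.0748732) = 0.8763667
F(0.8763667) = 0.0001996
t3 = 0.8763667 − 0.0001996·(0.8763667 − 0.9000000) / (0.0001996 − (-0.0353900)) = 0.8763667 − (-0.0000047)/(0.0355896) = 0.8764992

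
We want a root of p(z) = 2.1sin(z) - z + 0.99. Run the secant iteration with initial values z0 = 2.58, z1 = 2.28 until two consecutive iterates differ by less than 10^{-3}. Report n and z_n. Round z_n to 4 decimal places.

p(2.58) = -0.471677, p(2.28) = 0.303649
z2 = 2.280000 − 0.303649·(-0.300000)/(0.775326) = 2.397492;  |Δ| = 0.117492
p(2.397492) = 0.014859
z3 = 2.397492 − 0.014859·(0.117492)/(-0.288790) = 2.403538;  |Δ| = 0.006045
p(2.403538) = -0.000552
z4 = 2.403538 − (-0.000552)·(0.006045)/(-0.015411) = 2.403321;  |Δ| = 0.000217
|z4 − z3| = 0.000217 < 10^{-3}

n = 4, z_n = 2.4033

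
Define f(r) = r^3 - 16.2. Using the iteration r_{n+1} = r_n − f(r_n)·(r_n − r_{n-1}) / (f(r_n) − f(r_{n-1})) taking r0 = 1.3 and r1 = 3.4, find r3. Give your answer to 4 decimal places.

f(1.3) = -14.003000, f(3.4) = 23.104000
r2 = 3.400000 − 23.104000·(3.400000 − 1.300000) / (23.104000 − (-14.003000)) = 3.400000 − (48.518400)/(37.107000) = 2.092473
f(2.092473) = -7.038224
r3 = 2.092473 − (-7.038224)·(2.092473 − 3.400000) / (-7.038224 − 23.104000) = 2.092473 − (9.202667)/(-30.142224) = 2.397781

2.3978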